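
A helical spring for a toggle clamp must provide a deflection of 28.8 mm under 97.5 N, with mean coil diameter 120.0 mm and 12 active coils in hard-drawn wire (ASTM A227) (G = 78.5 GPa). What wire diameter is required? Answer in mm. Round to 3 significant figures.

Required rate k = F/δ = 97.5/28.8 = 3.3854 N/mm
d = (8D³N_a·k / G)^(1/4) = (8·120.0³·12·3.3854 / (78.5×10³))^0.25
  = (7154.1)^0.25 = 9.1969 mm

9.20 mm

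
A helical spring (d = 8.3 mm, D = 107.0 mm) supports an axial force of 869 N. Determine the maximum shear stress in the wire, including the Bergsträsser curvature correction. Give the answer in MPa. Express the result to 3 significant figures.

457 MPa

Spring index C = D/d = 107.0/8.3 = 12.8916
K_B = (4C+2)/(4C−3) = 53.566/48.566 = 1.1030
τ₀ = 8FD/(πd³) = 8·869·107.0/(π·8.3³) = 743864/1796.3 = 414.1 MPa
τ_max = K·τ₀ = 1.1030 × 414.1 = 456.74 MPa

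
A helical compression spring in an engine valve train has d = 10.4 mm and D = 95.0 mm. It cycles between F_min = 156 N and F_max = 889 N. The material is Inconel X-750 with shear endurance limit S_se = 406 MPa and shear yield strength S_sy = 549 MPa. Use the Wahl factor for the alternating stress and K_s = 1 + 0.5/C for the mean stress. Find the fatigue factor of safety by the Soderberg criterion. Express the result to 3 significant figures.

C = D/d = 95.0/10.4 = 9.1346; K_W = (4C−1)/(4C−4)+0.615/C = 1.1595; K_s = 1+0.5/C = 1.0547
F_a = (F_max−F_min)/2 = 366.5 N; F_m = (F_max+F_min)/2 = 522.5 N
τ_a = K_W·8F_aD/(πd³) = 1.1595 × 78.82 = 91.394 MPa
τ_m = K_s·8F_mD/(πd³) = 1.0547 × 112.37 = 118.52 MPa
Soderberg: 1/n_f = τ_a/S_se + τ_m/S_sy = 91.394/406 + 118.52/549 = 0.22511 + 0.21588 = 0.44099
n_f = 1/0.44099 = 2.268

2.27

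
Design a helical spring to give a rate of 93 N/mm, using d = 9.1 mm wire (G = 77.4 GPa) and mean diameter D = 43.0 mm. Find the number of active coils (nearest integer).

9

N_a = Gd⁴/(8D³k) = (77.4×10³ × 9.1⁴)/(8 × 43.0³ × 93)
    = 5.3077e+08 / 5.91532e+07 = 8.973 → 9 coils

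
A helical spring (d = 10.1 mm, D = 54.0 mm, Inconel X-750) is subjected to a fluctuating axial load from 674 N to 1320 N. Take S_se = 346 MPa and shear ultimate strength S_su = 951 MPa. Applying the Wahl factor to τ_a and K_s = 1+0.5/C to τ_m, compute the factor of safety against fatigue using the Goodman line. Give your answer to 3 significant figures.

C = D/d = 54.0/10.1 = 5.3465; K_W = (4C−1)/(4C−4)+0.615/C = 1.2876; K_s = 1+0.5/C = 1.0935
F_a = (F_max−F_min)/2 = 323 N; F_m = (F_max+F_min)/2 = 997 N
τ_a = K_W·8F_aD/(πd³) = 1.2876 × 43.109 = 55.507 MPa
τ_m = K_s·8F_mD/(πd³) = 1.0935 × 133.07 = 145.51 MPa
Goodman: 1/n_f = τ_a/S_se + τ_m/S_su = 55.507/346 + 145.51/951 = 0.16042 + 0.15301 = 0.31343
n_f = 1/0.31343 = 3.19

3.19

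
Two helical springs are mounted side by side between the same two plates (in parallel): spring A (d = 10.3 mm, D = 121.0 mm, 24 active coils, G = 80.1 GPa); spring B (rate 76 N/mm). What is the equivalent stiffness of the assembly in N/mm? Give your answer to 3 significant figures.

k_A = Gd⁴/(8D³N_a) = (80.1×10³)(10.3⁴)/(8·121.0³·24) = 2.6505 N/mm
Parallel: k_eq = 2.6505 + 76 = 78.65 N/mm

78.7 N/mm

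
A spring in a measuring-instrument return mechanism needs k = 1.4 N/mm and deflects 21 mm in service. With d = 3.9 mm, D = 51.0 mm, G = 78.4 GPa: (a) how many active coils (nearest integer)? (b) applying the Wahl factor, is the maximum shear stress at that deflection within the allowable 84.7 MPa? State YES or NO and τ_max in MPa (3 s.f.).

(a) 12 coils; (b) YES, τ_max = 72.6 MPa

N_a = Gd⁴/(8D³k) = (78.4×10³)(3.9⁴)/(8·51.0³·1.4) = 12.21 → N_a = 12
Actual rate k = Gd⁴/(8D³·12) = 1.4243 N/mm
Working load F = kδ = 1.4243·21 = 29.91 N
C = 51.0/3.9 = 13.0769; K_W = (4C−1)/(4C−4)+0.615/C = 1.1091
τ_max = K_W·8FD/(πd³) = 1.1091·65.483 = 72.629 MPa
τ_max ≤ 84.7 MPa → acceptable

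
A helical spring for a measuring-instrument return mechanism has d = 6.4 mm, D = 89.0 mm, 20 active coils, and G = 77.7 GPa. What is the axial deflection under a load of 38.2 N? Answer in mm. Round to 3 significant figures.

k = Gd⁴/(8D³N_a) = (77.7×10³)(6.4⁴)/(8·89.0³·20) = 1.1557 N/mm
δ = F/k = 38.2 / 1.1557 = 33.053 mm

33.1 mm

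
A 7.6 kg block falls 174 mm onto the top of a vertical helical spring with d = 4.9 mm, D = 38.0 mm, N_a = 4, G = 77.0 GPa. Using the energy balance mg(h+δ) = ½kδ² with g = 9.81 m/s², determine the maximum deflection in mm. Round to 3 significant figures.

35.1 mm

k = Gd⁴/(8D³N_a) = (77.0×10³)(4.9⁴)/(8·38.0³·4) = 25.28 N/mm
W = mg = 7.6 × 9.81 = 74.556 N
½kδ² − Wδ − Wh = 0 → δ = (W + √(W² + 2kWh))/k
δ = (74.556 + √(5558.6 + 655898))/25.28 = (74.556 + 813.3)/25.28 = 35.121 mm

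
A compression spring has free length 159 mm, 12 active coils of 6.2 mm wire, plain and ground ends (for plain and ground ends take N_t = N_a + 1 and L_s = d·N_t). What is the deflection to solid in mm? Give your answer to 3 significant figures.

N_t = 13; L_s = 6.2·13 = 80.6 mm
δ_solid = L₀ − L_s = 159 − 80.6 = 78.4 mm

78.4 mm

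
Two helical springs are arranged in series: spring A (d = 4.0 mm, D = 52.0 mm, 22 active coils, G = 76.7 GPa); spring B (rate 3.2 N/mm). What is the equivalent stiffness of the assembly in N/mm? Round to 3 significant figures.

k_A = Gd⁴/(8D³N_a) = (76.7×10³)(4.0⁴)/(8·52.0³·22) = 0.79344 N/mm
Series: 1/k_eq = 1/0.79344 + 1/3.2 = 1.5728; k_eq = 0.63579 N/mm

0.636 N/mm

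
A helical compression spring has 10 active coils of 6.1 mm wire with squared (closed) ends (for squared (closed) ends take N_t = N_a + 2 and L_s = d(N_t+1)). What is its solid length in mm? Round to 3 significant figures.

79.3 mm

squared (closed) ends: N_t = N_a + 2 = 10 + 2 = 12
L_s = d·(N_t+1) = 6.1 × 13 = 79.3 mm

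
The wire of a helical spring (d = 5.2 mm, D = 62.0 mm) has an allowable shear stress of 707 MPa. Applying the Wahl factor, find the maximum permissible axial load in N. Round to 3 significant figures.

C = D/d = 62.0/5.2 = 11.9231
K_W = (4C−1)/(4C−4) + 0.615/C = 46.692/43.692 + 0.0516 = 1.1202
τ_max = K·8FD/(πd³) → F_max = τ_allow·πd³/(8DK)
F_max = 707·π·5.2³/(8·62.0·1.1202) = 3.1231e+05/555.64 = 562.06 N

562 N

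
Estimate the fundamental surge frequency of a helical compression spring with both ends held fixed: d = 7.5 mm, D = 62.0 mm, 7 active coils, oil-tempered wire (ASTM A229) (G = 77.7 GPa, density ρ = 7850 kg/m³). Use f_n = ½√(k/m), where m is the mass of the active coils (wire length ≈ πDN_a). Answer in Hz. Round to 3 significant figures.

k = Gd⁴/(8D³N_a) = (77.7×10³)(7.5⁴)/(8·62.0³·7) = 18.421 N/mm = 18421 N/m
Wire length L = πDN_a = π·62.0·7 = 1363.5 mm
m = ρ·(πd²/4)·L = 7850 × 44.179×10⁻⁶ m² × 1.3635 m = 0.47285 kg
f_n = ½√(k/m) = 0.5·√(18421/0.47285) = 0.5·√(38957) = 98.687 Hz

98.7 Hz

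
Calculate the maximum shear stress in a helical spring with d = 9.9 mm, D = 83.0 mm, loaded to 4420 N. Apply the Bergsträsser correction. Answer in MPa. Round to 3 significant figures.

Spring index C = D/d = 83.0/9.9 = 8.3838
K_B = (4C+2)/(4C−3) = 35.535/30.535 = 1.1637
τ₀ = 8FD/(πd³) = 8·4420·83.0/(π·9.9³) = 2.93488e+06/3048.3 = 962.8 MPa
τ_max = K·τ₀ = 1.1637 × 962.8 = 1120.5 MPa

1120 MPa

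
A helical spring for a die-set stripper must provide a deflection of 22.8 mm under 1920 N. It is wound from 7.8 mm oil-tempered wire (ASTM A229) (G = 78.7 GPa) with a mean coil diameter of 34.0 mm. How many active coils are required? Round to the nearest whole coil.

Required rate k = F/δ = 1920/22.8 = 84.211 N/mm
N_a = Gd⁴/(8D³k) = (78.7×10³ × 7.8⁴)/(8 × 34.0³ × 84.211)
    = 2.91308e+08 / 2.64785e+07 = 11 → 11 coils

11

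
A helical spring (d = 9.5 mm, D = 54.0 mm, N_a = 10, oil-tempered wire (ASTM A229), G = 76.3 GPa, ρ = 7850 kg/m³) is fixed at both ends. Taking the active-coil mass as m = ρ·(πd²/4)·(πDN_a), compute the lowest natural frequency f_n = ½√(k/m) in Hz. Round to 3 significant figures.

k = Gd⁴/(8D³N_a) = (76.3×10³)(9.5⁴)/(8·54.0³·10) = 49.334 N/mm = 49334 N/m
Wire length L = πDN_a = π·54.0·10 = 1696.5 mm
m = ρ·(πd²/4)·L = 7850 × 70.882×10⁻⁶ m² × 1.6965 m = 0.94395 kg
f_n = ½√(k/m) = 0.5·√(49334/0.94395) = 0.5·√(52263) = 114.31 Hz

114 Hz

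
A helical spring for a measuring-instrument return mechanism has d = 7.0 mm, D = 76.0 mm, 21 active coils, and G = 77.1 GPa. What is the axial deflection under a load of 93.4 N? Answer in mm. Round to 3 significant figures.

k = Gd⁴/(8D³N_a) = (77.1×10³)(7.0⁴)/(8·76.0³·21) = 2.5101 N/mm
δ = F/k = 93.4 / 2.5101 = 37.209 mm

37.2 mm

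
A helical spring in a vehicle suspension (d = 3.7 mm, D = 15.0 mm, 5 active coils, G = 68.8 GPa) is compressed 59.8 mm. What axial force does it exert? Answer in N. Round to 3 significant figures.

5710 N

k = Gd⁴/(8D³N_a) = (68.8×10³)(3.7⁴)/(8·15.0³·5) = 95.513 N/mm
F = k·δ = 95.513 × 59.8 = 5711.7 N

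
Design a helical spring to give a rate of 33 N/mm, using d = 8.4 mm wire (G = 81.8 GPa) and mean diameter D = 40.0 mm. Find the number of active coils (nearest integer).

24

N_a = Gd⁴/(8D³k) = (81.8×10³ × 8.4⁴)/(8 × 40.0³ × 33)
    = 4.07259e+08 / 1.6896e+07 = 24.1 → 24 coils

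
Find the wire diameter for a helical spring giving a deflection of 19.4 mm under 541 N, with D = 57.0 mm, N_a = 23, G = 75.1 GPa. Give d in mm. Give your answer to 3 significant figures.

10.6 mm

Required rate k = F/δ = 541/19.4 = 27.887 N/mm
d = (8D³N_a·k / G)^(1/4) = (8·57.0³·23·27.887 / (75.1×10³))^0.25
  = (12653)^0.25 = 10.6059 mm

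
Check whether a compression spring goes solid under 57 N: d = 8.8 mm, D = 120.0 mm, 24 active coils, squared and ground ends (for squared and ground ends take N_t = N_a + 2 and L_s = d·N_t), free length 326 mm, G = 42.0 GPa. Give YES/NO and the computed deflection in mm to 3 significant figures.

k = Gd⁴/(8D³N_a) = (42.0×10³)(8.8⁴)/(8·120.0³·24) = 0.75916 N/mm
N_t = 26; L_s = 8.8·26 = 228.8 mm; δ_solid = L₀ − L_s = 326 − 228.8 = 97.2 mm
δ = F/k = 57/0.75916 = 75.083 mm
δ < δ_solid → spring does not go solid

NO, δ = 75.1 mm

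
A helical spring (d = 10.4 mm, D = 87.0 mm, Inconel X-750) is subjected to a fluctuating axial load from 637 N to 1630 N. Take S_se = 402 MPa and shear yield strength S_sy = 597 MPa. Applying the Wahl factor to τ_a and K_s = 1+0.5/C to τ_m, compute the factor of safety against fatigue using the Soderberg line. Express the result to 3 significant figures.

1.47

C = D/d = 87.0/10.4 = 8.3654; K_W = (4C−1)/(4C−4)+0.615/C = 1.1753; K_s = 1+0.5/C = 1.0598
F_a = (F_max−F_min)/2 = 496.5 N; F_m = (F_max+F_min)/2 = 1133.5 N
τ_a = K_W·8F_aD/(πd³) = 1.1753 × 97.786 = 114.93 MPa
τ_m = K_s·8F_mD/(πd³) = 1.0598 × 223.24 = 236.59 MPa
Soderberg: 1/n_f = τ_a/S_se + τ_m/S_sy = 114.93/402 + 236.59/597 = 0.28590 + 0.39629 = 0.6822
n_f = 1/0.6822 = 1.466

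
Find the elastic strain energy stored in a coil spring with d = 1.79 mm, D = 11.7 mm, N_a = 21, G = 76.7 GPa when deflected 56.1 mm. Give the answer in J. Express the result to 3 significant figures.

k = Gd⁴/(8D³N_a) = (76.7×10³)(1.79⁴)/(8·11.7³·21) = 2.9264 N/mm
U = ½kδ² = 0.5 × 2.9264 × 56.1² = 4605.1 N·mm = 4.6051 J

4.61 J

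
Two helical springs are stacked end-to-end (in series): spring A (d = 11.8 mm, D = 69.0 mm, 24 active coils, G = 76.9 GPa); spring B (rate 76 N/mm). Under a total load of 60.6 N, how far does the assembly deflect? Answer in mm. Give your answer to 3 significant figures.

3.36 mm

k_A = Gd⁴/(8D³N_a) = (76.9×10³)(11.8⁴)/(8·69.0³·24) = 23.638 N/mm
Series: 1/k_eq = 1/23.638 + 1/76 = 0.055463; k_eq = 18.03 N/mm
δ = F/k_eq = 60.6/18.03 = 3.3611 mm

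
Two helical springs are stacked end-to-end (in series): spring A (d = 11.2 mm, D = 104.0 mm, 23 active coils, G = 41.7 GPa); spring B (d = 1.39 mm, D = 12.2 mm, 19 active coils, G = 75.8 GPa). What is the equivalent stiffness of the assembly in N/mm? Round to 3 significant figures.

0.775 N/mm

k_A = Gd⁴/(8D³N_a) = (41.7×10³)(11.2⁴)/(8·104.0³·23) = 3.1702 N/mm
k_B = Gd⁴/(8D³N_a) = (75.8×10³)(1.39⁴)/(8·12.2³·19) = 1.0252 N/mm
Series: 1/k_eq = 1/3.1702 + 1/1.0252 = 1.2909; k_eq = 0.77468 N/mm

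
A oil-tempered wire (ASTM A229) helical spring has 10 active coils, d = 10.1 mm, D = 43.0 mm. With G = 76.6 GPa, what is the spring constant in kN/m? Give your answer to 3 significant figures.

125 kN/m

k = Gd⁴/(8D³N_a) = (76.6×10³ × 10.1⁴) / (8 × 43.0³ × 10)
  = 7.97103e+08 / 6.36056e+06 = 125.32 N/mm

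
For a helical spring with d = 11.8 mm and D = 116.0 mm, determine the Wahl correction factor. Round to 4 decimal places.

1.1475

C = D/d = 116.0/11.8 = 9.8305
K_W = (4C−1)/(4C−4) + 0.615/C = 38.322/35.322 + 0.0626 = 1.1475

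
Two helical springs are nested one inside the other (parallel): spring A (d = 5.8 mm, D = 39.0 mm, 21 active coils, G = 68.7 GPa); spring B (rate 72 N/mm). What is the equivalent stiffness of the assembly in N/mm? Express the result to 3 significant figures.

79.8 N/mm

k_A = Gd⁴/(8D³N_a) = (68.7×10³)(5.8⁴)/(8·39.0³·21) = 7.8013 N/mm
Parallel: k_eq = 7.8013 + 72 = 79.801 N/mm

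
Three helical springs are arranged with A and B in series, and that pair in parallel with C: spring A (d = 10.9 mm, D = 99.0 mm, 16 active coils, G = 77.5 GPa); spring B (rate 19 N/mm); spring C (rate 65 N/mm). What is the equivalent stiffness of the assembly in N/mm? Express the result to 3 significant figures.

71.0 N/mm

k_A = Gd⁴/(8D³N_a) = (77.5×10³)(10.9⁴)/(8·99.0³·16) = 8.8083 N/mm
Springs A,B series: k_AB = 1/(1/8.8083+1/19) = 6.0183 N/mm; parallel with C: k_eq = 6.0183+65 = 71.018 N/mm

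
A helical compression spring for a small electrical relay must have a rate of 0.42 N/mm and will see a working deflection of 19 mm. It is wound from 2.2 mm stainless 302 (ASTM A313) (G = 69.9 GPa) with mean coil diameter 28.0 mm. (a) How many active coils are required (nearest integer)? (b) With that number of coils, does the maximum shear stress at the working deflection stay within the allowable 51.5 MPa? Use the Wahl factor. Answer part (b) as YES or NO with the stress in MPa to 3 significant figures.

(a) 22 coils; (b) NO, τ_max = 60.0 MPa

N_a = Gd⁴/(8D³k) = (69.9×10³)(2.2⁴)/(8·28.0³·0.42) = 22.2 → N_a = 22
Actual rate k = Gd⁴/(8D³·22) = 0.42382 N/mm
Working load F = kδ = 0.42382·19 = 8.0526 N
C = 28.0/2.2 = 12.7273; K_W = (4C−1)/(4C−4)+0.615/C = 1.1123
τ_max = K_W·8FD/(πd³) = 1.1123·53.922 = 59.976 MPa
τ_max > 51.5 MPa → exceeds allowable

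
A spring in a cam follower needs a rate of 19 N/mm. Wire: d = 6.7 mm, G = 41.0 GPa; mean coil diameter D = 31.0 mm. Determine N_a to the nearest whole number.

N_a = Gd⁴/(8D³k) = (41.0×10³ × 6.7⁴)/(8 × 31.0³ × 19)
    = 8.26196e+07 / 4.52823e+06 = 18.25 → 18 coils

18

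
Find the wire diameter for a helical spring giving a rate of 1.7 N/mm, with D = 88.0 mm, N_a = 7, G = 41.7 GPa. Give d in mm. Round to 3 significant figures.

6.28 mm

d = (8D³N_a·k / G)^(1/4) = (8·88.0³·7·1.7 / (41.7×10³))^0.25
  = (1555.8)^0.25 = 6.2804 mm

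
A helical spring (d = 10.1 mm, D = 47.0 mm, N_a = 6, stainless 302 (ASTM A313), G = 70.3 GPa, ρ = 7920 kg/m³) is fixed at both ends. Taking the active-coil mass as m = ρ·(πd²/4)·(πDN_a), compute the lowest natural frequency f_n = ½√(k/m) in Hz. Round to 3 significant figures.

256 Hz

k = Gd⁴/(8D³N_a) = (70.3×10³)(10.1⁴)/(8·47.0³·6) = 146.79 N/mm = 1.4679e+05 N/m
Wire length L = πDN_a = π·47.0·6 = 885.93 mm
m = ρ·(πd²/4)·L = 7920 × 80.118×10⁻⁶ m² × 0.88593 m = 0.56216 kg
f_n = ½√(k/m) = 0.5·√(1.4679e+05/0.56216) = 0.5·√(2.6113e+05) = 255.5 Hz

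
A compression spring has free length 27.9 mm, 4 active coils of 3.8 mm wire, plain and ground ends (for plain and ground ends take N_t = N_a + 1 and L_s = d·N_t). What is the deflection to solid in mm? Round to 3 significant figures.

N_t = 5; L_s = 3.8·5 = 19 mm
δ_solid = L₀ − L_s = 27.9 − 19 = 8.9 mm

8.90 mm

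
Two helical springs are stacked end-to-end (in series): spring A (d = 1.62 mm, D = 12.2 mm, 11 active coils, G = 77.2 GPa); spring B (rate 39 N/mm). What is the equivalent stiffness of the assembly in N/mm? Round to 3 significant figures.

3.07 N/mm

k_A = Gd⁴/(8D³N_a) = (77.2×10³)(1.62⁴)/(8·12.2³·11) = 3.3275 N/mm
Series: 1/k_eq = 1/3.3275 + 1/39 = 0.32617; k_eq = 3.0659 N/mm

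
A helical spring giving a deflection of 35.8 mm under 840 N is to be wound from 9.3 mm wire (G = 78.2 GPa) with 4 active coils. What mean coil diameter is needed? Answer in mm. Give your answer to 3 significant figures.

92.0 mm

Required rate k = F/δ = 840/35.8 = 23.464 N/mm
D = (Gd⁴/(8N_a·k))^(1/3) = (78.2×10³·9.3⁴/(8·4·23.464))^(1/3)
  = (779098)^(1/3) = 92.0162 mm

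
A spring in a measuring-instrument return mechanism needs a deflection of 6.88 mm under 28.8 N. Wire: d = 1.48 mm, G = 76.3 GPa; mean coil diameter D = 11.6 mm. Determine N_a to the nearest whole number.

Required rate k = F/δ = 28.8/6.88 = 4.186 N/mm
N_a = Gd⁴/(8D³k) = (76.3×10³ × 1.48⁴)/(8 × 11.6³ × 4.186)
    = 366076 / 52271.9 = 7.003 → 7 coils

7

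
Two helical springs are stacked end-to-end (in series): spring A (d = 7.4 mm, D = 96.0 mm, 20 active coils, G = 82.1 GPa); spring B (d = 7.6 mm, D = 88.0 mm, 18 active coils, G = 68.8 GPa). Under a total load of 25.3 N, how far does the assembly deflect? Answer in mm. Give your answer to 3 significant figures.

25.4 mm

k_A = Gd⁴/(8D³N_a) = (82.1×10³)(7.4⁴)/(8·96.0³·20) = 1.7391 N/mm
k_B = Gd⁴/(8D³N_a) = (68.8×10³)(7.6⁴)/(8·88.0³·18) = 2.339 N/mm
Series: 1/k_eq = 1/1.7391 + 1/2.339 = 1.0025; k_eq = 0.99748 N/mm
δ = F/k_eq = 25.3/0.99748 = 25.364 mm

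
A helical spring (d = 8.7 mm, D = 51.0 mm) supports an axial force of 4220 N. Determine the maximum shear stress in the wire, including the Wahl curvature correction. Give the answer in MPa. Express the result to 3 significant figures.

1050 MPa

Spring index C = D/d = 51.0/8.7 = 5.8621
K_W = (4C−1)/(4C−4) + 0.615/C = 22.448/19.448 + 0.1049 = 1.2592
τ₀ = 8FD/(πd³) = 8·4220·51.0/(π·8.7³) = 1.72176e+06/2068.7 = 832.27 MPa
τ_max = K·τ₀ = 1.2592 × 832.27 = 1048 MPa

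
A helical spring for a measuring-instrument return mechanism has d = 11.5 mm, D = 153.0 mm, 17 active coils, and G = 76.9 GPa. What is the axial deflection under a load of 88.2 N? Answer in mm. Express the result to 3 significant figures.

k = Gd⁴/(8D³N_a) = (76.9×10³)(11.5⁴)/(8·153.0³·17) = 2.7612 N/mm
δ = F/k = 88.2 / 2.7612 = 31.942 mm

31.9 mm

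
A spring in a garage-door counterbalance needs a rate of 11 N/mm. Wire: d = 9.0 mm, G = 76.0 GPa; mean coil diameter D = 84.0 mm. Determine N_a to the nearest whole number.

N_a = Gd⁴/(8D³k) = (76.0×10³ × 9.0⁴)/(8 × 84.0³ × 11)
    = 4.98636e+08 / 5.2158e+07 = 9.56 → 10 coils

10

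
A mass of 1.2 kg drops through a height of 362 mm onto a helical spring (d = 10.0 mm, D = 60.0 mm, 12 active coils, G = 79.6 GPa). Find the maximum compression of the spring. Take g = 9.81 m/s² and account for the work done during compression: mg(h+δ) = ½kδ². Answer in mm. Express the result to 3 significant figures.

k = Gd⁴/(8D³N_a) = (79.6×10³)(10.0⁴)/(8·60.0³·12) = 38.387 N/mm
W = mg = 1.2 × 9.81 = 11.772 N
½kδ² − Wδ − Wh = 0 → δ = (W + √(W² + 2kWh))/k
δ = (11.772 + √(138.58 + 327173))/38.387 = (11.772 + 572.11)/38.387 = 15.21 mm

15.2 mm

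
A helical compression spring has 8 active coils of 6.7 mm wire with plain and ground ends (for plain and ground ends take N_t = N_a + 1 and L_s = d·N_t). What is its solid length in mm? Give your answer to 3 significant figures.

60.3 mm

plain and ground ends: N_t = N_a + 1 = 8 + 1 = 9
L_s = d·N_t = 6.7 × 9 = 60.3 mm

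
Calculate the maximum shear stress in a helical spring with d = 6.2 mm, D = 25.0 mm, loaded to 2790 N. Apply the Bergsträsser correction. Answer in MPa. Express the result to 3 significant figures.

Spring index C = D/d = 25.0/6.2 = 4.0323
K_B = (4C+2)/(4C−3) = 18.129/13.129 = 1.3808
τ₀ = 8FD/(πd³) = 8·2790·25.0/(π·6.2³) = 558000/748.73 = 745.26 MPa
τ_max = K·τ₀ = 1.3808 × 745.26 = 1029.1 MPa

1030 MPa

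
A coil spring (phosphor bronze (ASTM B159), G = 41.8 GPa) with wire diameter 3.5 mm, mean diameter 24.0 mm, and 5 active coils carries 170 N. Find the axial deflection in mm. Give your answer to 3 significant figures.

k = Gd⁴/(8D³N_a) = (41.8×10³)(3.5⁴)/(8·24.0³·5) = 11.344 N/mm
δ = F/k = 170 / 11.344 = 14.986 mm

15.0 mm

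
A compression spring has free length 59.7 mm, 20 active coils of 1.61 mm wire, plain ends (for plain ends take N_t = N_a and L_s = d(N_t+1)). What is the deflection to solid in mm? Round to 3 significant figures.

25.9 mm

N_t = 20; L_s = 1.61·21 = 33.81 mm
δ_solid = L₀ − L_s = 59.7 − 33.81 = 25.89 mm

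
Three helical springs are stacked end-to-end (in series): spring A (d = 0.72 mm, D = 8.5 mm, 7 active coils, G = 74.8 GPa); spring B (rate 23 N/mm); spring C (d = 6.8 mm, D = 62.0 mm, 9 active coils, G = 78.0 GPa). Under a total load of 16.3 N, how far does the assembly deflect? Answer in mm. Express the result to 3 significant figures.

30.3 mm

k_A = Gd⁴/(8D³N_a) = (74.8×10³)(0.72⁴)/(8·8.5³·7) = 0.5845 N/mm
k_C = Gd⁴/(8D³N_a) = (78.0×10³)(6.8⁴)/(8·62.0³·9) = 9.719 N/mm
Series: 1/k_eq = 1/0.5845 + 1/23 + 1/9.719 = 1.8572; k_eq = 0.53844 N/mm
δ = F/k_eq = 16.3/0.53844 = 30.273 mm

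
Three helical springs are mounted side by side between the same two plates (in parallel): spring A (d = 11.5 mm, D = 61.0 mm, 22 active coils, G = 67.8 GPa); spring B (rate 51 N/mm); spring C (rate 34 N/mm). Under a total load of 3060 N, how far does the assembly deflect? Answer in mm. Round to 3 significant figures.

26.7 mm

k_A = Gd⁴/(8D³N_a) = (67.8×10³)(11.5⁴)/(8·61.0³·22) = 29.684 N/mm
Parallel: k_eq = 29.684 + 51 + 34 = 114.68 N/mm
δ = F/k_eq = 3060/114.68 = 26.682 mm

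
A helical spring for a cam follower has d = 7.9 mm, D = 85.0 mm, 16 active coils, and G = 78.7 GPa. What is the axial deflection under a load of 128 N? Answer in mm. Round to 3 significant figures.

k = Gd⁴/(8D³N_a) = (78.7×10³)(7.9⁴)/(8·85.0³·16) = 3.8996 N/mm
δ = F/k = 128 / 3.8996 = 32.824 mm

32.8 mm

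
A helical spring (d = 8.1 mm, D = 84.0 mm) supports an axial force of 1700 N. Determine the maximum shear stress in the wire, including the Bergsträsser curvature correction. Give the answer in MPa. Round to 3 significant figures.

773 MPa

Spring index C = D/d = 84.0/8.1 = 10.3704
K_B = (4C+2)/(4C−3) = 43.481/38.481 = 1.1299
τ₀ = 8FD/(πd³) = 8·1700·84.0/(π·8.1³) = 1.1424e+06/1669.6 = 684.25 MPa
τ_max = K·τ₀ = 1.1299 × 684.25 = 773.15 MPa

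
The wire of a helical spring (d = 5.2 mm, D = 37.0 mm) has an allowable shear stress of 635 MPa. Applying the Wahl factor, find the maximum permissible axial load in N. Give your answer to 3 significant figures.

784 N

C = D/d = 37.0/5.2 = 7.1154
K_W = (4C−1)/(4C−4) + 0.615/C = 27.462/24.462 + 0.0864 = 1.2091
τ_max = K·8FD/(πd³) → F_max = τ_allow·πd³/(8DK)
F_max = 635·π·5.2³/(8·37.0·1.2091) = 2.805e+05/357.89 = 783.77 N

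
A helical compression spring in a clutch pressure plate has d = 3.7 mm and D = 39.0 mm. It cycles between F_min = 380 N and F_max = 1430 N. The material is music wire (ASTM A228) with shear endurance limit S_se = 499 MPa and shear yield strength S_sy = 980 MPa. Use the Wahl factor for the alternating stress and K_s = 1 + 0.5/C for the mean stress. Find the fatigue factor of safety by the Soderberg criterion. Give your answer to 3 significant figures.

C = D/d = 39.0/3.7 = 10.5405; K_W = (4C−1)/(4C−4)+0.615/C = 1.1370; K_s = 1+0.5/C = 1.0474
F_a = (F_max−F_min)/2 = 525 N; F_m = (F_max+F_min)/2 = 905 N
τ_a = K_W·8F_aD/(πd³) = 1.1370 × 1029.3 = 1170.3 MPa
τ_m = K_s·8F_mD/(πd³) = 1.0474 × 1774.4 = 1858.6 MPa
Soderberg: 1/n_f = τ_a/S_se + τ_m/S_sy = 1170.3/499 + 1858.6/980 = 2.34532 + 1.89649 = 4.2418
n_f = 1/4.2418 = 0.2357

0.236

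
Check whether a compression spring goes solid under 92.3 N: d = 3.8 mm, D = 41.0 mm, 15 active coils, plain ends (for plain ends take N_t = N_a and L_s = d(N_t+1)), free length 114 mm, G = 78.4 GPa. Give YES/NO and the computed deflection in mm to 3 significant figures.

NO, δ = 46.7 mm

k = Gd⁴/(8D³N_a) = (78.4×10³)(3.8⁴)/(8·41.0³·15) = 1.9766 N/mm
N_t = 15; L_s = 3.8·16 = 60.8 mm; δ_solid = L₀ − L_s = 114 − 60.8 = 53.2 mm
δ = F/k = 92.3/1.9766 = 46.696 mm
δ < δ_solid → spring does not go solid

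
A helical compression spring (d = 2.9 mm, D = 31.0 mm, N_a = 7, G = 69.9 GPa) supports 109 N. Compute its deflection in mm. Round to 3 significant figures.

36.8 mm

k = Gd⁴/(8D³N_a) = (69.9×10³)(2.9⁴)/(8·31.0³·7) = 2.9634 N/mm
δ = F/k = 109 / 2.9634 = 36.782 mm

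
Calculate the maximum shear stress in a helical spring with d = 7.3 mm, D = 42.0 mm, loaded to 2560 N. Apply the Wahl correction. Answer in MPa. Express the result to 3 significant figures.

Spring index C = D/d = 42.0/7.3 = 5.7534
K_W = (4C−1)/(4C−4) + 0.615/C = 22.014/19.014 + 0.1069 = 1.2647
τ₀ = 8FD/(πd³) = 8·2560·42.0/(π·7.3³) = 860160/1222.1 = 703.82 MPa
τ_max = K·τ₀ = 1.2647 × 703.82 = 890.1 MPa

890 MPa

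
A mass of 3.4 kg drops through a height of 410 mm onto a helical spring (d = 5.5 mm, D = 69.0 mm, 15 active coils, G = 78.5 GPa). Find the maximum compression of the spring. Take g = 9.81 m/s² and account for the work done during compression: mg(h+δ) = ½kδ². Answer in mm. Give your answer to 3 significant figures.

142 mm

k = Gd⁴/(8D³N_a) = (78.5×10³)(5.5⁴)/(8·69.0³·15) = 1.8222 N/mm
W = mg = 3.4 × 9.81 = 33.354 N
½kδ² − Wδ − Wh = 0 → δ = (W + √(W² + 2kWh))/k
δ = (33.354 + √(1112.5 + 49837.2))/1.8222 = (33.354 + 225.72)/1.8222 = 142.18 mm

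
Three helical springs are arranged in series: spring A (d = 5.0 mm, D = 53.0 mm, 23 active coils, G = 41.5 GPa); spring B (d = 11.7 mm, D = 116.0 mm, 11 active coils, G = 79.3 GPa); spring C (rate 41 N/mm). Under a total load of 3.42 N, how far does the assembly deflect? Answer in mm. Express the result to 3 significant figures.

4.01 mm

k_A = Gd⁴/(8D³N_a) = (41.5×10³)(5.0⁴)/(8·53.0³·23) = 0.94685 N/mm
k_B = Gd⁴/(8D³N_a) = (79.3×10³)(11.7⁴)/(8·116.0³·11) = 10.818 N/mm
Series: 1/k_eq = 1/0.94685 + 1/10.818 + 1/41 = 1.173; k_eq = 0.85255 N/mm
δ = F/k_eq = 3.42/0.85255 = 4.0115 mm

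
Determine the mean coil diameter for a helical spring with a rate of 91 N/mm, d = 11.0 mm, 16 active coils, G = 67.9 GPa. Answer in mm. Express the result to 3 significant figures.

44.0 mm

D = (Gd⁴/(8N_a·k))^(1/3) = (67.9×10³·11.0⁴/(8·16·91))^(1/3)
  = (85347.2)^(1/3) = 44.0281 mm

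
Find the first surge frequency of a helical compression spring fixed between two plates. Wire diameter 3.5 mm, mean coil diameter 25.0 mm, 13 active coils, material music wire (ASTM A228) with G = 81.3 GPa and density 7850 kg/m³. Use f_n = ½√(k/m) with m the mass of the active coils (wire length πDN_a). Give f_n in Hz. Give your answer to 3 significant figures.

156 Hz

k = Gd⁴/(8D³N_a) = (81.3×10³)(3.5⁴)/(8·25.0³·13) = 7.5077 N/mm = 7507.7 N/m
Wire length L = πDN_a = π·25.0·13 = 1021 mm
m = ρ·(πd²/4)·L = 7850 × 9.6211×10⁻⁶ m² × 1.021 m = 0.077113 kg
f_n = ½√(k/m) = 0.5·√(7507.7/0.077113) = 0.5·√(97360) = 156.01 Hz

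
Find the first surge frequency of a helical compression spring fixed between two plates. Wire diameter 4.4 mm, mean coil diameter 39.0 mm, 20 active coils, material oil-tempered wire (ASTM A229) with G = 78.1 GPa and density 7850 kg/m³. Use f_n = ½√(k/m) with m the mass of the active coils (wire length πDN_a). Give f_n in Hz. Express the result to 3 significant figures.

51.3 Hz

k = Gd⁴/(8D³N_a) = (78.1×10³)(4.4⁴)/(8·39.0³·20) = 3.0842 N/mm = 3084.2 N/m
Wire length L = πDN_a = π·39.0·20 = 2450.4 mm
m = ρ·(πd²/4)·L = 7850 × 15.205×10⁻⁶ m² × 2.4504 m = 0.29249 kg
f_n = ½√(k/m) = 0.5·√(3084.2/0.29249) = 0.5·√(10545) = 51.344 Hz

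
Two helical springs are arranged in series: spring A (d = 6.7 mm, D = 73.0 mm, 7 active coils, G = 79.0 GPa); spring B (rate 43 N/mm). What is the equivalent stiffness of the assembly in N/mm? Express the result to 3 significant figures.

k_A = Gd⁴/(8D³N_a) = (79.0×10³)(6.7⁴)/(8·73.0³·7) = 7.3075 N/mm
Series: 1/k_eq = 1/7.3075 + 1/43 = 0.1601; k_eq = 6.246 N/mm

6.25 N/mm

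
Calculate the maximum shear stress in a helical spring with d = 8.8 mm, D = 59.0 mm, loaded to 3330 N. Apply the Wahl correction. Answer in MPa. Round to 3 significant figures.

898 MPa

Spring index C = D/d = 59.0/8.8 = 6.7045
K_W = (4C−1)/(4C−4) + 0.615/C = 25.818/22.818 + 0.0917 = 1.2232
τ₀ = 8FD/(πd³) = 8·3330·59.0/(π·8.8³) = 1.57176e+06/2140.9 = 734.16 MPa
τ_max = K·τ₀ = 1.2232 × 734.16 = 898.02 MPa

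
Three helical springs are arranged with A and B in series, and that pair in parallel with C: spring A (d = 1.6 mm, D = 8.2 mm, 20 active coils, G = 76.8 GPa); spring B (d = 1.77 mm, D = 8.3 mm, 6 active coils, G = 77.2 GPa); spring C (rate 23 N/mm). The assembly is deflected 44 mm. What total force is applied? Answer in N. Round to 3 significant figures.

k_A = Gd⁴/(8D³N_a) = (76.8×10³)(1.6⁴)/(8·8.2³·20) = 5.7053 N/mm
k_B = Gd⁴/(8D³N_a) = (77.2×10³)(1.77⁴)/(8·8.3³·6) = 27.608 N/mm
Springs A,B series: k_AB = 1/(1/5.7053+1/27.608) = 4.7282 N/mm; parallel with C: k_eq = 4.7282+23 = 27.728 N/mm
F = k_eq·δ = 27.728·44 = 1220 N

1220 N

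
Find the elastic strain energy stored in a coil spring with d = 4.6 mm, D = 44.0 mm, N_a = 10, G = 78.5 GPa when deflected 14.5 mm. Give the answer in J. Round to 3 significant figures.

0.542 J

k = Gd⁴/(8D³N_a) = (78.5×10³)(4.6⁴)/(8·44.0³·10) = 5.1577 N/mm
U = ½kδ² = 0.5 × 5.1577 × 14.5² = 542.2 N·mm = 0.5422 J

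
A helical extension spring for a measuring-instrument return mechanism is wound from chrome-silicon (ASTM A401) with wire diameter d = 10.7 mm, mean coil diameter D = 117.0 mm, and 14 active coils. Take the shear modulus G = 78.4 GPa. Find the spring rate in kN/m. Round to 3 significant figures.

k = Gd⁴/(8D³N_a) = (78.4×10³ × 10.7⁴) / (8 × 117.0³ × 14)
  = 1.02766e+09 / 1.79381e+08 = 5.729 N/mm

5.73 kN/m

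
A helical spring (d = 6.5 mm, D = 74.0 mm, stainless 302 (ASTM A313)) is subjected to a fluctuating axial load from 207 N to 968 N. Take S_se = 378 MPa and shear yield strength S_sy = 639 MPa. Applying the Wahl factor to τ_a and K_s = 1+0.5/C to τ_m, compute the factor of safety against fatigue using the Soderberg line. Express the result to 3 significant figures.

0.696

C = D/d = 74.0/6.5 = 11.3846; K_W = (4C−1)/(4C−4)+0.615/C = 1.1262; K_s = 1+0.5/C = 1.0439
F_a = (F_max−F_min)/2 = 380.5 N; F_m = (F_max+F_min)/2 = 587.5 N
τ_a = K_W·8F_aD/(πd³) = 1.1262 × 261.09 = 294.05 MPa
τ_m = K_s·8F_mD/(πd³) = 1.0439 × 403.12 = 420.83 MPa
Soderberg: 1/n_f = τ_a/S_se + τ_m/S_sy = 294.05/378 + 420.83/639 = 0.77790 + 0.65858 = 1.4365
n_f = 1/1.4365 = 0.6961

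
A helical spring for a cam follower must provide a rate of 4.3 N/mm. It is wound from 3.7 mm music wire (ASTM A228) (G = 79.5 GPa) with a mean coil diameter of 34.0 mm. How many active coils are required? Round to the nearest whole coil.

11

N_a = Gd⁴/(8D³k) = (79.5×10³ × 3.7⁴)/(8 × 34.0³ × 4.3)
    = 1.48996e+07 / 1.35206e+06 = 11.02 → 11 coils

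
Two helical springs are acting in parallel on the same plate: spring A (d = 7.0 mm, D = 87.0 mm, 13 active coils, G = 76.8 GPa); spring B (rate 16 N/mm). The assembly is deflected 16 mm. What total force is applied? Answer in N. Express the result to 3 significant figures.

k_A = Gd⁴/(8D³N_a) = (76.8×10³)(7.0⁴)/(8·87.0³·13) = 2.6925 N/mm
Parallel: k_eq = 2.6925 + 16 = 18.693 N/mm
F = k_eq·δ = 18.693·16 = 299.08 N

299 N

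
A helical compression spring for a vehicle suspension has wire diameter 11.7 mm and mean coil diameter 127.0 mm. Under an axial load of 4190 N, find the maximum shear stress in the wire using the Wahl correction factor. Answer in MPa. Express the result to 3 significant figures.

Spring index C = D/d = 127.0/11.7 = 10.8547
K_W = (4C−1)/(4C−4) + 0.615/C = 42.419/39.419 + 0.0567 = 1.1328
τ₀ = 8FD/(πd³) = 8·4190·127.0/(π·11.7³) = 4.25704e+06/5031.6 = 846.06 MPa
τ_max = K·τ₀ = 1.1328 × 846.06 = 958.38 MPa

958 MPa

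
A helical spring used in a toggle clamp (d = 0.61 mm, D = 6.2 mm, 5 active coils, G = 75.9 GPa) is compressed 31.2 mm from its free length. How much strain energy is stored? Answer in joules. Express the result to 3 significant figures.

k = Gd⁴/(8D³N_a) = (75.9×10³)(0.61⁴)/(8·6.2³·5) = 1.1024 N/mm
U = ½kδ² = 0.5 × 1.1024 × 31.2² = 536.54 N·mm = 0.53654 J

0.537 J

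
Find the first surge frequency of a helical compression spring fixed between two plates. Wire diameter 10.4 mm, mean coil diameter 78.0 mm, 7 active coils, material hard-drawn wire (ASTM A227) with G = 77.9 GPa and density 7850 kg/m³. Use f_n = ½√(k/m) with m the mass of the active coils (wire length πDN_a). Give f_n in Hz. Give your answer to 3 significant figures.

k = Gd⁴/(8D³N_a) = (77.9×10³)(10.4⁴)/(8·78.0³·7) = 34.292 N/mm = 34292 N/m
Wire length L = πDN_a = π·78.0·7 = 1715.3 mm
m = ρ·(πd²/4)·L = 7850 × 84.949×10⁻⁶ m² × 1.7153 m = 1.1438 kg
f_n = ½√(k/m) = 0.5·√(34292/1.1438) = 0.5·√(29980) = 86.574 Hz

86.6 Hz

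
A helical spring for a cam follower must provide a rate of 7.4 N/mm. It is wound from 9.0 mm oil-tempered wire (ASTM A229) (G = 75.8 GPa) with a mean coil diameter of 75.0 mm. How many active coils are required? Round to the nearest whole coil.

20

N_a = Gd⁴/(8D³k) = (75.8×10³ × 9.0⁴)/(8 × 75.0³ × 7.4)
    = 4.97324e+08 / 2.4975e+07 = 19.91 → 20 coils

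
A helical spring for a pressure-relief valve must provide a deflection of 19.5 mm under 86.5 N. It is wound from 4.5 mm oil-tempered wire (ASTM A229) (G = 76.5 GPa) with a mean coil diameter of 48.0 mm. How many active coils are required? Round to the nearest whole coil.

Required rate k = F/δ = 86.5/19.5 = 4.4359 N/mm
N_a = Gd⁴/(8D³k) = (76.5×10³ × 4.5⁴)/(8 × 48.0³ × 4.4359)
    = 3.13698e+07 / 3.9246e+06 = 7.993 → 8 coils

8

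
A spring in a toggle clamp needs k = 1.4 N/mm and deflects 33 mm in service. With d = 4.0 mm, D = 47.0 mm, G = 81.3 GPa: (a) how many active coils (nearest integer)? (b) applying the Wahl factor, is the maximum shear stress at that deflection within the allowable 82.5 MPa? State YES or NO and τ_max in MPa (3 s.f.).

N_a = Gd⁴/(8D³k) = (81.3×10³)(4.0⁴)/(8·47.0³·1.4) = 17.9 → N_a = 18
Actual rate k = Gd⁴/(8D³·18) = 1.3921 N/mm
Working load F = kδ = 1.3921·33 = 45.94 N
C = 47.0/4.0 = 11.7500; K_W = (4C−1)/(4C−4)+0.615/C = 1.1221
τ_max = K_W·8FD/(πd³) = 1.1221·85.911 = 96.401 MPa
τ_max > 82.5 MPa → exceeds allowable

(a) 18 coils; (b) NO, τ_max = 96.4 MPa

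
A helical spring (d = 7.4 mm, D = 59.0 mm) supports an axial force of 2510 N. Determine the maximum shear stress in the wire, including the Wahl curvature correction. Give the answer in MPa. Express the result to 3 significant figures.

1100 MPa

Spring index C = D/d = 59.0/7.4 = 7.9730
K_W = (4C−1)/(4C−4) + 0.615/C = 30.892/27.892 + 0.0771 = 1.1847
τ₀ = 8FD/(πd³) = 8·2510·59.0/(π·7.4³) = 1.18472e+06/1273 = 930.62 MPa
τ_max = K·τ₀ = 1.1847 × 930.62 = 1102.5 MPa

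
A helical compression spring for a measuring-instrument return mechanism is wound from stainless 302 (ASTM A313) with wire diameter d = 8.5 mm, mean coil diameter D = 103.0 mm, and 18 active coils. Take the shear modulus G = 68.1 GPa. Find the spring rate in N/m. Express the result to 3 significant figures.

2260 N/m

k = Gd⁴/(8D³N_a) = (68.1×10³ × 8.5⁴) / (8 × 103.0³ × 18)
  = 3.55486e+08 / 1.57353e+08 = 2.2592 N/mm = 2259.2 N/m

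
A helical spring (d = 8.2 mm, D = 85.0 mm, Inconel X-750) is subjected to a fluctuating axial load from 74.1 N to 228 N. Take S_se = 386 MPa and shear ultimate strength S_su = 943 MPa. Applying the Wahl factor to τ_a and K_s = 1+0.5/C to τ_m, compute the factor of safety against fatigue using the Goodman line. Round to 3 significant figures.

C = D/d = 85.0/8.2 = 10.3659; K_W = (4C−1)/(4C−4)+0.615/C = 1.1394; K_s = 1+0.5/C = 1.0482
F_a = (F_max−F_min)/2 = 76.95 N; F_m = (F_max+F_min)/2 = 151.05 N
τ_a = K_W·8F_aD/(πd³) = 1.1394 × 30.208 = 34.42 MPa
τ_m = K_s·8F_mD/(πd³) = 1.0482 × 59.298 = 62.158 MPa
Goodman: 1/n_f = τ_a/S_se + τ_m/S_su = 34.42/386 + 62.158/943 = 0.08917 + 0.06592 = 0.15508
n_f = 1/0.15508 = 6.448

6.45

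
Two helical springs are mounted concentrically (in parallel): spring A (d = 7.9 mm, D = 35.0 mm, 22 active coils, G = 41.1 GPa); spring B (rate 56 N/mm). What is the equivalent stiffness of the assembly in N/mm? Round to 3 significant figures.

77.2 N/mm

k_A = Gd⁴/(8D³N_a) = (41.1×10³)(7.9⁴)/(8·35.0³·22) = 21.215 N/mm
Parallel: k_eq = 21.215 + 56 = 77.215 N/mm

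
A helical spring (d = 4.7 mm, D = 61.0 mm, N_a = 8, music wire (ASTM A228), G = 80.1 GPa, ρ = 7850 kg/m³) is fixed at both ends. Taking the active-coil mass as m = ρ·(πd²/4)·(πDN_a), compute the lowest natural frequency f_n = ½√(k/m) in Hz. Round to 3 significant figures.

k = Gd⁴/(8D³N_a) = (80.1×10³)(4.7⁴)/(8·61.0³·8) = 2.6906 N/mm = 2690.6 N/m
Wire length L = πDN_a = π·61.0·8 = 1533.1 mm
m = ρ·(πd²/4)·L = 7850 × 17.349×10⁻⁶ m² × 1.5331 m = 0.2088 kg
f_n = ½√(k/m) = 0.5·√(2690.6/0.2088) = 0.5·√(12886) = 56.759 Hz

56.8 Hz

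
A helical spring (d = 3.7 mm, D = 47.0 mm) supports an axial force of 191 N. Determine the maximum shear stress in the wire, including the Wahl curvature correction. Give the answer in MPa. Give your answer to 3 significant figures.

502 MPa

Spring index C = D/d = 47.0/3.7 = 12.7027
K_W = (4C−1)/(4C−4) + 0.615/C = 49.811/46.811 + 0.0484 = 1.1125
τ₀ = 8FD/(πd³) = 8·191·47.0/(π·3.7³) = 71816/159.13 = 451.3 MPa
τ_max = K·τ₀ = 1.1125 × 451.3 = 502.07 MPa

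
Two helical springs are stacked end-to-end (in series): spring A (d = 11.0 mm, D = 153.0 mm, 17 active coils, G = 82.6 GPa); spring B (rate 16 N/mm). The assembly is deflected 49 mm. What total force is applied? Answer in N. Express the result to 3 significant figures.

105 N

k_A = Gd⁴/(8D³N_a) = (82.6×10³)(11.0⁴)/(8·153.0³·17) = 2.4828 N/mm
Series: 1/k_eq = 1/2.4828 + 1/16 = 0.46527; k_eq = 2.1493 N/mm
F = k_eq·δ = 2.1493·49 = 105.31 N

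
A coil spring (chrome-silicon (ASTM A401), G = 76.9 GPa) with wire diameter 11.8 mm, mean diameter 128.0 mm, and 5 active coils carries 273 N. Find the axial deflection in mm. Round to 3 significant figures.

15.4 mm

k = Gd⁴/(8D³N_a) = (76.9×10³)(11.8⁴)/(8·128.0³·5) = 17.773 N/mm
δ = F/k = 273 / 17.773 = 15.36 mm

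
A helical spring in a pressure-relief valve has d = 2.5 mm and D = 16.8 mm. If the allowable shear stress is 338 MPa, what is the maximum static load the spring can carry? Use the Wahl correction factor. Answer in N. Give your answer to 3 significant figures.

C = D/d = 16.8/2.5 = 6.7200
K_W = (4C−1)/(4C−4) + 0.615/C = 25.880/22.880 + 0.0915 = 1.2226
τ_max = K·8FD/(πd³) → F_max = τ_allow·πd³/(8DK)
F_max = 338·π·2.5³/(8·16.8·1.2226) = 16592/164.32 = 100.97 N

101 N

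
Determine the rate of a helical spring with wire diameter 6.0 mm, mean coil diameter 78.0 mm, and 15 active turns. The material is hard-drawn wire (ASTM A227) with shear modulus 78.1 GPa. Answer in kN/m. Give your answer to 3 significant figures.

1.78 kN/m

k = Gd⁴/(8D³N_a) = (78.1×10³ × 6.0⁴) / (8 × 78.0³ × 15)
  = 1.01218e+08 / 5.69462e+07 = 1.7774 N/mm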